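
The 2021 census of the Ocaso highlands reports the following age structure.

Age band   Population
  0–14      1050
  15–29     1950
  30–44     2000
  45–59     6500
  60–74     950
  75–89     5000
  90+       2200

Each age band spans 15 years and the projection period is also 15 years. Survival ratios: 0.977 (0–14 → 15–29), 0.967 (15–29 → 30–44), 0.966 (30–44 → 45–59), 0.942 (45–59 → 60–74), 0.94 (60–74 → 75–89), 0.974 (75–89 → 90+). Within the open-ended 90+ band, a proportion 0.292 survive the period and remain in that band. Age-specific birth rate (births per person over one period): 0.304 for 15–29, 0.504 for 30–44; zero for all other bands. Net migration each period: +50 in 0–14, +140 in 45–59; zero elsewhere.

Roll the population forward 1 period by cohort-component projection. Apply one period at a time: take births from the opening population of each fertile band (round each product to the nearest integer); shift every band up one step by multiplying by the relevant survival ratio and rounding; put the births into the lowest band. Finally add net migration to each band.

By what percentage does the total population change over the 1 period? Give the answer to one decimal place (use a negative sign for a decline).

— Period 1 —
Births: 1950 × 0.304 = 593  |  2000 × 0.504 = 1008 — total 1601
15–29: 1050 × 0.977 = 1026
30–44: 1950 × 0.967 = 1886
45–59: 2000 × 0.966 = 1932
60–74: 6500 × 0.942 = 6123
75–89: 950 × 0.94 = 893
90+: 5000 × 0.974 + 2200 × 0.292 = 4870 + 642 = 5512
Net migration: 0–14 + 50 → 1651; 45–59 + 140 → 2072
Population now: 0–14=1651, 15–29=1026, 30–44=1886, 45–59=2072, 60–74=6123, 75–89=893, 90+=5512
Total: 19650 → 19163; change = -487; percentage change = -2.5%

-2.5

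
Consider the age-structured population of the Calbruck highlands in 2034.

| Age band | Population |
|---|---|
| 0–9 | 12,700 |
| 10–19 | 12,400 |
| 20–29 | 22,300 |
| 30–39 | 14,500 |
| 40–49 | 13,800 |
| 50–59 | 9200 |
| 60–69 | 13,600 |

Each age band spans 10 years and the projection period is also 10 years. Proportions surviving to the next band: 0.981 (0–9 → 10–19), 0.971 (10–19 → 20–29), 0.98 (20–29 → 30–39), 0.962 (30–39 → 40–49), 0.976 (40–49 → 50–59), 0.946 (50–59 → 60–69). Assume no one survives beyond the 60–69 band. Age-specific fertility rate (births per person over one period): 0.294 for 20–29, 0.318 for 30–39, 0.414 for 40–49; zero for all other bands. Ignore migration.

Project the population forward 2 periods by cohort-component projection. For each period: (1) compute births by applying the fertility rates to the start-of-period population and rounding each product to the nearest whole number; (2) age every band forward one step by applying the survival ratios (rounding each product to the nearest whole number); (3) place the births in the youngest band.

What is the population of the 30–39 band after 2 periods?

11799

After projecting period 1:
Births: 22300 × 0.294 = 6556 ; 14500 × 0.318 = 4611 ; 13800 × 0.414 = 5713 — total 16880
10–19: 12700 × 0.981 = 12459
20–29: 12400 × 0.971 = 12040
30–39: 22300 × 0.98 = 21854
40–49: 14500 × 0.962 = 13949
50–59: 13800 × 0.976 = 13469
60–69: 9200 × 0.946 = 8703
→ [16880, 12459, 12040, 21854, 13949, 13469, 8703]
After projecting period 2:
Births: 12040 × 0.294 = 3540 ; 21854 × 0.318 = 6950 ; 13949 × 0.414 = 5775 — total 16265
10–19: 16880 × 0.981 = 16559
20–29: 12459 × 0.971 = 12098
30–39: 12040 × 0.98 = 11799
40–49: 21854 × 0.962 = 21024
50–59: 13949 × 0.976 = 13614
60–69: 13469 × 0.946 = 12742
→ [16265, 16559, 12098, 11799, 21024, 13614, 12742]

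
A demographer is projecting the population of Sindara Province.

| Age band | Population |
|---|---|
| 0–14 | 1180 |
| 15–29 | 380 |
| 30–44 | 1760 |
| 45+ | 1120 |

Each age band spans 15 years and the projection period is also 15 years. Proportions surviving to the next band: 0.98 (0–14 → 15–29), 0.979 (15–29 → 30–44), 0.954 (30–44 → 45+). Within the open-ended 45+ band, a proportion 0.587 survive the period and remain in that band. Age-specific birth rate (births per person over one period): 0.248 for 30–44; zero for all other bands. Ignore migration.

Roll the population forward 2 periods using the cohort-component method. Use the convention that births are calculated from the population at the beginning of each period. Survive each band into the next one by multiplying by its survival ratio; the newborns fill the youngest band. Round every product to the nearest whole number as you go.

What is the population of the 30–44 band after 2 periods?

[period 1]
Births: 1760 × 0.248 = 436
15–29: 1180 × 0.98 = 1156
30–44: 380 × 0.979 = 372
45+: 1760 × 0.954 + 1120 × 0.587 = 1679 + 657 = 2336
Giving 436 / 1156 / 372 / 2336.
[period 2]
Births: 372 × 0.248 = 92
15–29: 436 × 0.98 = 427
30–44: 1156 × 0.979 = 1132
45+: 372 × 0.954 + 2336 × 0.587 = 355 + 1371 = 1726
Giving 92 / 427 / 1132 / 1726.

1132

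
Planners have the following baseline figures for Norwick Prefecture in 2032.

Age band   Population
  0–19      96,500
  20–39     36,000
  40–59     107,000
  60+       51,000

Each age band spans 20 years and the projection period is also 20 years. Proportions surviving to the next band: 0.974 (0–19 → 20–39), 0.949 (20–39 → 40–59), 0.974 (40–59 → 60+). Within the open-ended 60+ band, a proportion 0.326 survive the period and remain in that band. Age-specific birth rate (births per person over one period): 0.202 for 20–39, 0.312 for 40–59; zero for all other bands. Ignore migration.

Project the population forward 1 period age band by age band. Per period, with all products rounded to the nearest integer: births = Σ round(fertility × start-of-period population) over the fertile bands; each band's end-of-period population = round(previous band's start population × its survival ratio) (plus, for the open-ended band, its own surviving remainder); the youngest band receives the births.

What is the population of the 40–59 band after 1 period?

34164

Period 1:
Births: 36000 * 0.202 = 7272  |  107000 * 0.312 = 33384 → total 40656
20–39: 96500 * 0.974 = 93991
40–59: 36000 * 0.949 = 34164
60+: 107000 * 0.974 + 51000 * 0.326 = 104218 + 16626 = 120844
End of period: [40656, 93991, 34164, 120844]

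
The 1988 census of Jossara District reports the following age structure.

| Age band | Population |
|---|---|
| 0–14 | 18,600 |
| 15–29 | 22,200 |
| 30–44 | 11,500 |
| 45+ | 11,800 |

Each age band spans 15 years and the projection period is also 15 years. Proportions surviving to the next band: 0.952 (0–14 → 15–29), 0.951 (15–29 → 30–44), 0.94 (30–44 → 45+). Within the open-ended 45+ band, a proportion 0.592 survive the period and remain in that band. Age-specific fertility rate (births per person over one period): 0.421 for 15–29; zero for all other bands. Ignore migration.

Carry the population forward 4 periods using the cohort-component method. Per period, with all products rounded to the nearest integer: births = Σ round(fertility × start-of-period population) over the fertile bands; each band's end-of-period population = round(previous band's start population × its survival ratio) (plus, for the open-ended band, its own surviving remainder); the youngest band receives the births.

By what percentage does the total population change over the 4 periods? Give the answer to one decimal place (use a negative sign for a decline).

[period 1]
Births: 22200 × 0.421 = 9346
15–29: 18600 × 0.952 = 17707
30–44: 22200 × 0.951 = 21112
45+: 11500 × 0.94 + 11800 × 0.592 = 10810 + 6986 = 17796
Population now: 0–14=9346, 15–29=17707, 30–44=21112, 45+=17796
[period 2]
Births: 17707 × 0.421 = 7455
15–29: 9346 × 0.952 = 8897
30–44: 17707 × 0.951 = 16839
45+: 21112 × 0.94 + 17796 × 0.592 = 19845 + 10535 = 30380
Population now: 0–14=7455, 15–29=8897, 30–44=16839, 45+=30380
[period 3]
Births: 8897 × 0.421 = 3746
15–29: 7455 × 0.952 = 7097
30–44: 8897 × 0.951 = 8461
45+: 16839 × 0.94 + 30380 × 0.592 = 15829 + 17985 = 33814
Population now: 0–14=3746, 15–29=7097, 30–44=8461, 45+=33814
[period 4]
Births: 7097 × 0.421 = 2988
15–29: 3746 × 0.952 = 3566
30–44: 7097 × 0.951 = 6749
45+: 8461 × 0.94 + 33814 × 0.592 = 7953 + 20018 = 27971
Population now: 0–14=2988, 15–29=3566, 30–44=6749, 45+=27971
Total: 64100 → 41274; change = -22826; percentage change = -35.6%

-35.6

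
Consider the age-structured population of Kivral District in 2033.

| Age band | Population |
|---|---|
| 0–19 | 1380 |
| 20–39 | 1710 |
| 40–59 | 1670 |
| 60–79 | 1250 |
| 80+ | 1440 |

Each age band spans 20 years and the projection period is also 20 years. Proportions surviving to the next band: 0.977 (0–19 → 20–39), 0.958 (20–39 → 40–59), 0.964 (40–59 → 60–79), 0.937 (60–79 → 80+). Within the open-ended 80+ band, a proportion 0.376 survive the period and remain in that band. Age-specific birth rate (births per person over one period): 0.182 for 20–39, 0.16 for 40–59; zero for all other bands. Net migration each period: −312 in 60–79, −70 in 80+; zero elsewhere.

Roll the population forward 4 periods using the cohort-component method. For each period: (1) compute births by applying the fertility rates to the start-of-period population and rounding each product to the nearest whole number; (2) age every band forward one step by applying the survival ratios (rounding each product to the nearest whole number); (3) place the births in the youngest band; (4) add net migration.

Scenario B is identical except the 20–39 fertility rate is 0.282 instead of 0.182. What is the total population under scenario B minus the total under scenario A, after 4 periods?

Period 1.
Births: 1710 × 0.182 = 311 ; 1670 × 0.16 = 267 — total 578
20–39: 1380 × 0.977 = 1348
40–59: 1710 × 0.958 = 1638
60–79: 1670 × 0.964 = 1610
80+: 1250 × 0.937 + 1440 × 0.376 = 1171 + 541 = 1712
Net migration: 60–79 − 312 → 1298; 80+ − 70 → 1642
End of period: [578, 1348, 1638, 1298, 1642]
Period 2.
Births: 1348 × 0.182 = 245 ; 1638 × 0.16 = 262 — total 507
20–39: 578 × 0.977 = 565
40–59: 1348 × 0.958 = 1291
60–79: 1638 × 0.964 = 1579
80+: 1298 × 0.937 + 1642 × 0.376 = 1216 + 617 = 1833
Net migration: 60–79 − 312 → 1267; 80+ − 70 → 1763
End of period: [507, 565, 1291, 1267, 1763]
Period 3.
Births: 565 × 0.182 = 103 ; 1291 × 0.16 = 207 — total 310
20–39: 507 × 0.977 = 495
40–59: 565 × 0.958 = 541
60–79: 1291 × 0.964 = 1245
80+: 1267 × 0.937 + 1763 × 0.376 = 1187 + 663 = 1850
Net migration: 60–79 − 312 → 933; 80+ − 70 → 1780
End of period: [310, 495, 541, 933, 1780]
Period 4.
Births: 495 × 0.182 = 90 ; 541 × 0.16 = 87 — total 177
20–39: 310 × 0.977 = 303
40–59: 495 × 0.958 = 474
60–79: 541 × 0.964 = 522
80+: 933 × 0.937 + 1780 × 0.376 = 874 + 669 = 1543
Net migration: 60–79 − 312 → 210; 80+ − 70 → 1473
End of period: [177, 303, 474, 210, 1473]
Scenario A total after 4 periods: 2637
Scenario B projection —
Period 1.
Births: 1710 × 0.282 = 482 ; 1670 × 0.16 = 267 — total 749
20–39: 1380 × 0.977 = 1348
40–59: 1710 × 0.958 = 1638
60–79: 1670 × 0.964 = 1610
80+: 1250 × 0.937 + 1440 × 0.376 = 1171 + 541 = 1712
Net migration: 60–79 − 312 → 1298; 80+ − 70 → 1642
End of period: [749, 1348, 1638, 1298, 1642]
Period 2.
Births: 1348 × 0.282 = 380 ; 1638 × 0.16 = 262 — total 642
20–39: 749 × 0.977 = 732
40–59: 1348 × 0.958 = 1291
60–79: 1638 × 0.964 = 1579
80+: 1298 × 0.937 + 1642 × 0.376 = 1216 + 617 = 1833
Net migration: 60–79 − 312 → 1267; 80+ − 70 → 1763
End of period: [642, 732, 1291, 1267, 1763]
Period 3.
Births: 732 × 0.282 = 206 ; 1291 × 0.16 = 207 — total 413
20–39: 642 × 0.977 = 627
40–59: 732 × 0.958 = 701
60–79: 1291 × 0.964 = 1245
80+: 1267 × 0.937 + 1763 × 0.376 = 1187 + 663 = 1850
Net migration: 60–79 − 312 → 933; 80+ − 70 → 1780
End of period: [413, 627, 701, 933, 1780]
Period 4.
Births: 627 × 0.282 = 177 ; 701 × 0.16 = 112 — total 289
20–39: 413 × 0.977 = 404
40–59: 627 × 0.958 = 601
60–79: 701 × 0.964 = 676
80+: 933 × 0.937 + 1780 × 0.376 = 874 + 669 = 1543
Net migration: 60–79 − 312 → 364; 80+ − 70 → 1473
End of period: [289, 404, 601, 364, 1473]
Scenario B total after 4 periods: 3131
Difference B − A = 3131 − 2637 = 494

494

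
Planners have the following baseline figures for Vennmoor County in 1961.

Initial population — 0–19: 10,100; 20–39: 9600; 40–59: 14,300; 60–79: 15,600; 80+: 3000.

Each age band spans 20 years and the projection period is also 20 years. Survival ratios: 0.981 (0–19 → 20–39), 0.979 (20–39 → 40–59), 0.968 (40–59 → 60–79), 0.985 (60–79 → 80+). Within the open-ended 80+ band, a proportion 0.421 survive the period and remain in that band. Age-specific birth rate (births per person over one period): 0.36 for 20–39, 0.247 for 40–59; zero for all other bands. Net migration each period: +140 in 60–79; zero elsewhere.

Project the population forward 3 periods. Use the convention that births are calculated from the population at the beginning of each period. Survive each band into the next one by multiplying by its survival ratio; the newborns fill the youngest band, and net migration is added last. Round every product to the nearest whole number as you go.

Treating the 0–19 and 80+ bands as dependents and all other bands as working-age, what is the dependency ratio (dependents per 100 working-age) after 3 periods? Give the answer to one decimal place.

103.1

Let group 1 be 0–19 through group 5 = 80+.
[period 1]
Births: 9600 × 0.36 = 3456, 14300 × 0.247 = 3532 ⇒ total 6988
Group 2: 10100 × 0.981 = 9908
Group 3: 9600 × 0.979 = 9398
Group 4: 14300 × 0.968 = 13842
Group 5: 15600 × 0.985 + 3000 × 0.421 = 15366 + 1263 = 16629
Net migration: Group 4 + 140 → 13982
Giving 6988 / 9908 / 9398 / 13982 / 16629.
[period 2]
Births: 9908 × 0.36 = 3567, 9398 × 0.247 = 2321 ⇒ total 5888
Group 2: 6988 × 0.981 = 6855
Group 3: 9908 × 0.979 = 9700
Group 4: 9398 × 0.968 = 9097
Group 5: 13982 × 0.985 + 16629 × 0.421 = 13772 + 7001 = 20773
Net migration: Group 4 + 140 → 9237
Giving 5888 / 6855 / 9700 / 9237 / 20773.
[period 3]
Births: 6855 × 0.36 = 2468, 9700 × 0.247 = 2396 ⇒ total 4864
Group 2: 5888 × 0.981 = 5776
Group 3: 6855 × 0.979 = 6711
Group 4: 9700 × 0.968 = 9390
Group 5: 9237 × 0.985 + 20773 × 0.421 = 9098 + 8745 = 17843
Net migration: Group 4 + 140 → 9530
Giving 4864 / 5776 / 6711 / 9530 / 17843.
Dependents (band 0–19 + band 80+) = 4864 + 17843 = 22707; working-age = 22017; ratio = 22707/22017 × 100 = 103.1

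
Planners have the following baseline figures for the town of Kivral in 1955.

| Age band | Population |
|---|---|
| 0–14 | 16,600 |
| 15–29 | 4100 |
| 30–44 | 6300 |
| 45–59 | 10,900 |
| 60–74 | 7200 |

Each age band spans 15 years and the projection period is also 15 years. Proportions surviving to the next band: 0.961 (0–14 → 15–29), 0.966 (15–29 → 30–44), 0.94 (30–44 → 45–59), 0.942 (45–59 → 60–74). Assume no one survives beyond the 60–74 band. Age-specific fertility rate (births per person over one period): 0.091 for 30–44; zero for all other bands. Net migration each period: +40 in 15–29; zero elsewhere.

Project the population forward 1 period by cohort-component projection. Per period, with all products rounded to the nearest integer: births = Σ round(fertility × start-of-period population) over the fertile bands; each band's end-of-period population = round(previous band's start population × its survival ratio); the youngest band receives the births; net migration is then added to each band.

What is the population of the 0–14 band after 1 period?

Numbering the bands 1..5 from youngest to oldest:
— Period 1 —
Births: 6300 × 0.091 = 573
Band 2: 16600 × 0.961 = 15953
Band 3: 4100 × 0.966 = 3961
Band 4: 6300 × 0.94 = 5922
Band 5: 10900 × 0.942 = 10268
Net migration: Band 2 + 40 → 15993
Population now: 0–14=573, 15–29=15993, 30–44=3961, 45–59=5922, 60–74=10268

573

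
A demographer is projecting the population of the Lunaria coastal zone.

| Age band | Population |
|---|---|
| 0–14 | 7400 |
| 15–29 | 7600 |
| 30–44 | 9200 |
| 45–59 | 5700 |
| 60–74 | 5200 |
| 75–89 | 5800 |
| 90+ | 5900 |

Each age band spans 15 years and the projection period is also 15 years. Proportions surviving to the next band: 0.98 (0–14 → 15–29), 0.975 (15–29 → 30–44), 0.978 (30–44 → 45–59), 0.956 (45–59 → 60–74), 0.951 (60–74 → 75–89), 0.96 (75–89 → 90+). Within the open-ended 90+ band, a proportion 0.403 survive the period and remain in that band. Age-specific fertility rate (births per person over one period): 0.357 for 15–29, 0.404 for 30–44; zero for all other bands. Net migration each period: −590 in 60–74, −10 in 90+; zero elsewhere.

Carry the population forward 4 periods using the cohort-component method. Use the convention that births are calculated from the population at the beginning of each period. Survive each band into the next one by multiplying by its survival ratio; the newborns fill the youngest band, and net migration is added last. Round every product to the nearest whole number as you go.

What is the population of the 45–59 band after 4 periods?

Period 1:
Births: 7600 × 0.357 = 2713, 9200 × 0.404 = 3717 → total 6430
15–29: 7400 × 0.98 = 7252
30–44: 7600 × 0.975 = 7410
45–59: 9200 × 0.978 = 8998
60–74: 5700 × 0.956 = 5449
75–89: 5200 × 0.951 = 4945
90+: 5800 × 0.96 + 5900 × 0.403 = 5568 + 2378 = 7946
Net migration: 60–74 − 590 → 4859; 90+ − 10 → 7936
Population now: 0–14=6430, 15–29=7252, 30–44=7410, 45–59=8998, 60–74=4859, 75–89=4945, 90+=7936
Period 2:
Births: 7252 × 0.357 = 2589, 7410 × 0.404 = 2994 → total 5583
15–29: 6430 × 0.98 = 6301
30–44: 7252 × 0.975 = 7071
45–59: 7410 × 0.978 = 7247
60–74: 8998 × 0.956 = 8602
75–89: 4859 × 0.951 = 4621
90+: 4945 × 0.96 + 7936 × 0.403 = 4747 + 3198 = 7945
Net migration: 60–74 − 590 → 8012; 90+ − 10 → 7935
Population now: 0–14=5583, 15–29=6301, 30–44=7071, 45–59=7247, 60–74=8012, 75–89=4621, 90+=7935
Period 3:
Births: 6301 × 0.357 = 2249, 7071 × 0.404 = 2857 → total 5106
15–29: 5583 × 0.98 = 5471
30–44: 6301 × 0.975 = 6143
45–59: 7071 × 0.978 = 6915
60–74: 7247 × 0.956 = 6928
75–89: 8012 × 0.951 = 7619
90+: 4621 × 0.96 + 7935 × 0.403 = 4436 + 3198 = 7634
Net migration: 60–74 − 590 → 6338; 90+ − 10 → 7624
Population now: 0–14=5106, 15–29=5471, 30–44=6143, 45–59=6915, 60–74=6338, 75–89=7619, 90+=7624
Period 4:
Births: 5471 × 0.357 = 1953, 6143 × 0.404 = 2482 → total 4435
15–29: 5106 × 0.98 = 5004
30–44: 5471 × 0.975 = 5334
45–59: 6143 × 0.978 = 6008
60–74: 6915 × 0.956 = 6611
75–89: 6338 × 0.951 = 6027
90+: 7619 × 0.96 + 7624 × 0.403 = 7314 + 3072 = 10386
Net migration: 60–74 − 590 → 6021; 90+ − 10 → 10376
Population now: 0–14=4435, 15–29=5004, 30–44=5334, 45–59=6008, 60–74=6021, 75–89=6027, 90+=10376

6008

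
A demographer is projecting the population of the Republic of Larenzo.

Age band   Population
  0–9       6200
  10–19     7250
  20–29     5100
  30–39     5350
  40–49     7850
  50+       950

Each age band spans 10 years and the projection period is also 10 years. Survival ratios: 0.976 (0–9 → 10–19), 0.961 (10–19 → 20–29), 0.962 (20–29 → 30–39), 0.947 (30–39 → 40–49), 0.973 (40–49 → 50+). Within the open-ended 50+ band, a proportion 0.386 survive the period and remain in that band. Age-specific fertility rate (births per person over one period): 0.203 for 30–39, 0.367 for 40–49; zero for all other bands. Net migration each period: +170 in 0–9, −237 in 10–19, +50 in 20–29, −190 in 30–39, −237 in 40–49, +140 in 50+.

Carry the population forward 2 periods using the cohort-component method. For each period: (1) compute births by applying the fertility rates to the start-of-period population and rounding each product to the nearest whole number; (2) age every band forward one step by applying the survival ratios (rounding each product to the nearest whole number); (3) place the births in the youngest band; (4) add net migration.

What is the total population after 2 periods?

31109

— Period 1 —
Births: 5350 × 0.203 = 1086 ; 7850 × 0.367 = 2881 → total 3967
10–19: 6200 × 0.976 = 6051
20–29: 7250 × 0.961 = 6967
30–39: 5100 × 0.962 = 4906
40–49: 5350 × 0.947 = 5066
50+: 7850 × 0.973 + 950 × 0.386 = 7638 + 367 = 8005
Net migration: 0–9 + 170 → 4137; 10–19 − 237 → 5814; 20–29 + 50 → 7017; 30–39 − 190 → 4716; 40–49 − 237 → 4829; 50+ + 140 → 8145
→ [4137, 5814, 7017, 4716, 4829, 8145]
— Period 2 —
Births: 4716 × 0.203 = 957 ; 4829 × 0.367 = 1772 → total 2729
10–19: 4137 × 0.976 = 4038
20–29: 5814 × 0.961 = 5587
30–39: 7017 × 0.962 = 6750
40–49: 4716 × 0.947 = 4466
50+: 4829 × 0.973 + 8145 × 0.386 = 4699 + 3144 = 7843
Net migration: 0–9 + 170 → 2899; 10–19 − 237 → 3801; 20–29 + 50 → 5637; 30–39 − 190 → 6560; 40–49 − 237 → 4229; 50+ + 140 → 7983
→ [2899, 3801, 5637, 6560, 4229, 7983]
Total after period 2: 2899 + 3801 + 5637 + 6560 + 4229 + 7983 = 31109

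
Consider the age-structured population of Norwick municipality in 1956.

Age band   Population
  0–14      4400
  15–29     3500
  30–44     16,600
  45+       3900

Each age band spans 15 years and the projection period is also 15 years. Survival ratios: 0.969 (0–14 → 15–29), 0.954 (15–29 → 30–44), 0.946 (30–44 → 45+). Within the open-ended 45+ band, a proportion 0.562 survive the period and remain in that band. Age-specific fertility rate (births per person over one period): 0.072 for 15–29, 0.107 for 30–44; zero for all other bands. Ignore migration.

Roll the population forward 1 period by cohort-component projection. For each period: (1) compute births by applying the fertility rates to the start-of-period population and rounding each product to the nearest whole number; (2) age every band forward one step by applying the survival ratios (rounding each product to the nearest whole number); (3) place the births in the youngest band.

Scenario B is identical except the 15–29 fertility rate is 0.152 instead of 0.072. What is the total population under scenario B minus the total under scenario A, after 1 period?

Period 1.
Births: 3500 × 0.072 = 252 ; 16600 × 0.107 = 1776 — total 2028
15–29: 4400 × 0.969 = 4264
30–44: 3500 × 0.954 = 3339
45+: 16600 × 0.946 + 3900 × 0.562 = 15704 + 2192 = 17896
Giving 2028 / 4264 / 3339 / 17896.
Scenario A total after 1 period: 27527
Scenario B projection —
Period 1.
Births: 3500 × 0.152 = 532 ; 16600 × 0.107 = 1776 — total 2308
15–29: 4400 × 0.969 = 4264
30–44: 3500 × 0.954 = 3339
45+: 16600 × 0.946 + 3900 × 0.562 = 15704 + 2192 = 17896
Giving 2308 / 4264 / 3339 / 17896.
Scenario B total after 1 period: 27807
Difference B − A = 27807 − 27527 = 280

280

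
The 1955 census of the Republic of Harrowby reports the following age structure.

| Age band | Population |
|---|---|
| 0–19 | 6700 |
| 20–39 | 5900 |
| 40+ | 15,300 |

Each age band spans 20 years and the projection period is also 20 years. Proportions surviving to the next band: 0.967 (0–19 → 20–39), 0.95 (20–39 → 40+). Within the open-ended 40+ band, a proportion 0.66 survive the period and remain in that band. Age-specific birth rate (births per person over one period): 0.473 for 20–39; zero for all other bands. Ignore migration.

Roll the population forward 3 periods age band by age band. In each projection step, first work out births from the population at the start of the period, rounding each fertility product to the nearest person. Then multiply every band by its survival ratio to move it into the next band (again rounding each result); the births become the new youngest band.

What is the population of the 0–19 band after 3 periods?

1277

— Period 1 —
Births: 5900 × 0.473 = 2791
20–39: 6700 × 0.967 = 6479
40+: 5900 × 0.95 + 15300 × 0.66 = 5605 + 10098 = 15703
→ [2791, 6479, 15703]
— Period 2 —
Births: 6479 × 0.473 = 3065
20–39: 2791 × 0.967 = 2699
40+: 6479 × 0.95 + 15703 × 0.66 = 6155 + 10364 = 16519
→ [3065, 2699, 16519]
— Period 3 —
Births: 2699 × 0.473 = 1277
20–39: 3065 × 0.967 = 2964
40+: 2699 × 0.95 + 16519 × 0.66 = 2564 + 10903 = 13467
→ [1277, 2964, 13467]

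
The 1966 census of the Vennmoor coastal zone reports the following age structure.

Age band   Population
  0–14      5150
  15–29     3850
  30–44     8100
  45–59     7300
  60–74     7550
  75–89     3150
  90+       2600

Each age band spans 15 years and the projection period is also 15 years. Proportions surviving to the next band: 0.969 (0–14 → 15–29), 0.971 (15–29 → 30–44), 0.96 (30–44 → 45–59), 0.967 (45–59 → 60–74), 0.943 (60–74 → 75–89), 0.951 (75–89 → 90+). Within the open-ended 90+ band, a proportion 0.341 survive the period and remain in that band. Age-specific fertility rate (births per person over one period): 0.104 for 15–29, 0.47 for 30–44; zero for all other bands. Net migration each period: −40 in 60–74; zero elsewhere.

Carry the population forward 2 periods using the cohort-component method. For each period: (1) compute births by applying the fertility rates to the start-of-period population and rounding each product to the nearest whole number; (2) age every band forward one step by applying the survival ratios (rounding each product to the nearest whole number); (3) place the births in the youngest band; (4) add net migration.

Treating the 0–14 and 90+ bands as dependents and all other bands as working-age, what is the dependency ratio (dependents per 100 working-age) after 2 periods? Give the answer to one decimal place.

After projecting period 1:
Births: 3850 × 0.104 = 400 ; 8100 × 0.47 = 3807 → total 4207
15–29: 5150 × 0.969 = 4990
30–44: 3850 × 0.971 = 3738
45–59: 8100 × 0.96 = 7776
60–74: 7300 × 0.967 = 7059
75–89: 7550 × 0.943 = 7120
90+: 3150 × 0.951 + 2600 × 0.341 = 2996 + 887 = 3883
Net migration: 60–74 − 40 → 7019
→ [4207, 4990, 3738, 7776, 7019, 7120, 3883]
After projecting period 2:
Births: 4990 × 0.104 = 519 ; 3738 × 0.47 = 1757 → total 2276
15–29: 4207 × 0.969 = 4077
30–44: 4990 × 0.971 = 4845
45–59: 3738 × 0.96 = 3588
60–74: 7776 × 0.967 = 7519
75–89: 7019 × 0.943 = 6619
90+: 7120 × 0.951 + 3883 × 0.341 = 6771 + 1324 = 8095
Net migration: 60–74 − 40 → 7479
→ [2276, 4077, 4845, 3588, 7479, 6619, 8095]
Dependents (band 0–14 + band 90+) = 2276 + 8095 = 10371; working-age = 26608; ratio = 10371/26608 × 100 = 39.0

39.0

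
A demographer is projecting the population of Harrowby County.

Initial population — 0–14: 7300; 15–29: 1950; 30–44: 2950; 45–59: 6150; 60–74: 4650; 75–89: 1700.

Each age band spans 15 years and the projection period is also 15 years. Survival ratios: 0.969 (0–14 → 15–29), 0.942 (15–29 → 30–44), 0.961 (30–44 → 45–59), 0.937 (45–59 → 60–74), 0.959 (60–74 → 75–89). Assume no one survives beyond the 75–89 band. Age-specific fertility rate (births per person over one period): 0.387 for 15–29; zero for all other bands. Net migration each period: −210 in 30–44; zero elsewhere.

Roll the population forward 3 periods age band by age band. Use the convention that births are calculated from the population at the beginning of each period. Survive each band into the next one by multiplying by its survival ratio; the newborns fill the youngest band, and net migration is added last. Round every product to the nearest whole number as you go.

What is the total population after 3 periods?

13630

Period 1.
Births: 1950 × 0.387 = 755
15–29: 7300 × 0.969 = 7074
30–44: 1950 × 0.942 = 1837
45–59: 2950 × 0.961 = 2835
60–74: 6150 × 0.937 = 5763
75–89: 4650 × 0.959 = 4459
Net migration: 30–44 − 210 → 1627
Giving 755 / 7074 / 1627 / 2835 / 5763 / 4459.
Period 2.
Births: 7074 × 0.387 = 2738
15–29: 755 × 0.969 = 732
30–44: 7074 × 0.942 = 6664
45–59: 1627 × 0.961 = 1564
60–74: 2835 × 0.937 = 2656
75–89: 5763 × 0.959 = 5527
Net migration: 30–44 − 210 → 6454
Giving 2738 / 732 / 6454 / 1564 / 2656 / 5527.
Period 3.
Births: 732 × 0.387 = 283
15–29: 2738 × 0.969 = 2653
30–44: 732 × 0.942 = 690
45–59: 6454 × 0.961 = 6202
60–74: 1564 × 0.937 = 1465
75–89: 2656 × 0.959 = 2547
Net migration: 30–44 − 210 → 480
Giving 283 / 2653 / 480 / 6202 / 1465 / 2547.
Total after period 3: 283 + 2653 + 480 + 6202 + 1465 + 2547 = 13630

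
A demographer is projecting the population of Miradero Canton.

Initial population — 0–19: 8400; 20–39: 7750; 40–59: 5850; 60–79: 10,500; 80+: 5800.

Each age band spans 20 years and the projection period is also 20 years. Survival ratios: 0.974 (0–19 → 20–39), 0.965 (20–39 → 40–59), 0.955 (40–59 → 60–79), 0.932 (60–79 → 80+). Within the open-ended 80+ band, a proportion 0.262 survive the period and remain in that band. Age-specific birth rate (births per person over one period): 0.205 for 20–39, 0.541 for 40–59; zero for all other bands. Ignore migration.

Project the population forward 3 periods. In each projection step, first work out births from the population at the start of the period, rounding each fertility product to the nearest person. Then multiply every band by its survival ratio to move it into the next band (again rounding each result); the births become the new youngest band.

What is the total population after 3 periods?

Numbering the bands 1..5 from youngest to oldest:
Period 1.
Births: 7750 × 0.205 = 1589  |  5850 × 0.541 = 3165 — total 4754
Band 2: 8400 × 0.974 = 8182
Band 3: 7750 × 0.965 = 7479
Band 4: 5850 × 0.955 = 5587
Band 5: 10500 × 0.932 + 5800 × 0.262 = 9786 + 1520 = 11306
→ [4754, 8182, 7479, 5587, 11306]
Period 2.
Births: 8182 × 0.205 = 1677  |  7479 × 0.541 = 4046 — total 5723
Band 2: 4754 × 0.974 = 4630
Band 3: 8182 × 0.965 = 7896
Band 4: 7479 × 0.955 = 7142
Band 5: 5587 × 0.932 + 11306 × 0.262 = 5207 + 2962 = 8169
→ [5723, 4630, 7896, 7142, 8169]
Period 3.
Births: 4630 × 0.205 = 949  |  7896 × 0.541 = 4272 — total 5221
Band 2: 5723 × 0.974 = 5574
Band 3: 4630 × 0.965 = 4468
Band 4: 7896 × 0.955 = 7541
Band 5: 7142 × 0.932 + 8169 × 0.262 = 6656 + 2140 = 8796
→ [5221, 5574, 4468, 7541, 8796]
Total after period 3: 5221 + 5574 + 4468 + 7541 + 8796 = 31600

31600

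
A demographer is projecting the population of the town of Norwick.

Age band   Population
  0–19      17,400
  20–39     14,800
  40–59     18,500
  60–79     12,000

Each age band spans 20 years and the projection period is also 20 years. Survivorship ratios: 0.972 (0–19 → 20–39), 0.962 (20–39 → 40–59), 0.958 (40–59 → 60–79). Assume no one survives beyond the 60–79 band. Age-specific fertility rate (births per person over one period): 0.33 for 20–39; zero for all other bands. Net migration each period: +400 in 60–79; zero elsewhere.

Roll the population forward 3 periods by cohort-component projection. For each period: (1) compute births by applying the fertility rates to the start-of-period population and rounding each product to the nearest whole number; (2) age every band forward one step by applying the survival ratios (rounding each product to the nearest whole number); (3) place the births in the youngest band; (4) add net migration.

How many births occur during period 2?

After projecting period 1:
Births: 14800 × 0.33 = 4884
20–39: 17400 × 0.972 = 16913
40–59: 14800 × 0.962 = 14238
60–79: 18500 × 0.958 = 17723
Net migration: 60–79 + 400 → 18123
Giving 4884 / 16913 / 14238 / 18123.
After projecting period 2:
Births: 16913 × 0.33 = 5581
20–39: 4884 × 0.972 = 4747
40–59: 16913 × 0.962 = 16270
60–79: 14238 × 0.958 = 13640
Net migration: 60–79 + 400 → 14040
Giving 5581 / 4747 / 16270 / 14040.

5581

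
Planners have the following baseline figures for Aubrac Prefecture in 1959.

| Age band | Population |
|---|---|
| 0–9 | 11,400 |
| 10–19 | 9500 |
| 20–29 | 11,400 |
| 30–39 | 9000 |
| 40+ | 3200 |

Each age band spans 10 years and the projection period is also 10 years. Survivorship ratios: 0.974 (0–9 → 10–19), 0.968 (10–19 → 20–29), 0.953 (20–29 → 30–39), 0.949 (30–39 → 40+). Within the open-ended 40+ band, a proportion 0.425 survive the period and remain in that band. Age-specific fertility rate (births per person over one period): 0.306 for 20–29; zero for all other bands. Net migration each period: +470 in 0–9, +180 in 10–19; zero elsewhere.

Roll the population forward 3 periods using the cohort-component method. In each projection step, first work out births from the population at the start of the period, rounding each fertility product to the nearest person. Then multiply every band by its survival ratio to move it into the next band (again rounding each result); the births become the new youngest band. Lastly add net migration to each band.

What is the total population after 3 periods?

35994

Numbering the bands 1..5 from youngest to oldest:
Period 1:
Births: 11400 * 0.306 = 3488
Band 2: 11400 * 0.974 = 11104
Band 3: 9500 * 0.968 = 9196
Band 4: 11400 * 0.953 = 10864
Band 5: 9000 * 0.949 + 3200 * 0.425 = 8541 + 1360 = 9901
Net migration: Band 1 + 470 → 3958; Band 2 + 180 → 11284
Giving 3958 / 11284 / 9196 / 10864 / 9901.
Period 2:
Births: 9196 * 0.306 = 2814
Band 2: 3958 * 0.974 = 3855
Band 3: 11284 * 0.968 = 10923
Band 4: 9196 * 0.953 = 8764
Band 5: 10864 * 0.949 + 9901 * 0.425 = 10310 + 4208 = 14518
Net migration: Band 1 + 470 → 3284; Band 2 + 180 → 4035
Giving 3284 / 4035 / 10923 / 8764 / 14518.
Period 3:
Births: 10923 * 0.306 = 3342
Band 2: 3284 * 0.974 = 3199
Band 3: 4035 * 0.968 = 3906
Band 4: 10923 * 0.953 = 10410
Band 5: 8764 * 0.949 + 14518 * 0.425 = 8317 + 6170 = 14487
Net migration: Band 1 + 470 → 3812; Band 2 + 180 → 3379
Giving 3812 / 3379 / 3906 / 10410 / 14487.
Total after period 3: 3812 + 3379 + 3906 + 10410 + 14487 = 35994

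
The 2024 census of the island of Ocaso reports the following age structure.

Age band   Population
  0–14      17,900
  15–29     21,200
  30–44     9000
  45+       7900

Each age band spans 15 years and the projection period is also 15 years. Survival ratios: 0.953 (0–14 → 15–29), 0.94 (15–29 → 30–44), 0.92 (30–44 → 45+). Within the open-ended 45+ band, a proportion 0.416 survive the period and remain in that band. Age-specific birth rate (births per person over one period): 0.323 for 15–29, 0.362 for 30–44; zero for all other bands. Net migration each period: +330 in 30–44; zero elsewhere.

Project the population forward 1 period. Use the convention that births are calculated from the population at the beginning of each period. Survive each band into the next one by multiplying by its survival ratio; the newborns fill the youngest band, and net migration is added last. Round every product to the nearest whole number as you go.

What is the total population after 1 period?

[period 1]
Births: 21200 × 0.323 = 6848 ; 9000 × 0.362 = 3258 — total 10106
15–29: 17900 × 0.953 = 17059
30–44: 21200 × 0.94 = 19928
45+: 9000 × 0.92 + 7900 × 0.416 = 8280 + 3286 = 11566
Net migration: 30–44 + 330 → 20258
Giving 10106 / 17059 / 20258 / 11566.
Total after period 1: 10106 + 17059 + 20258 + 11566 = 58989

58989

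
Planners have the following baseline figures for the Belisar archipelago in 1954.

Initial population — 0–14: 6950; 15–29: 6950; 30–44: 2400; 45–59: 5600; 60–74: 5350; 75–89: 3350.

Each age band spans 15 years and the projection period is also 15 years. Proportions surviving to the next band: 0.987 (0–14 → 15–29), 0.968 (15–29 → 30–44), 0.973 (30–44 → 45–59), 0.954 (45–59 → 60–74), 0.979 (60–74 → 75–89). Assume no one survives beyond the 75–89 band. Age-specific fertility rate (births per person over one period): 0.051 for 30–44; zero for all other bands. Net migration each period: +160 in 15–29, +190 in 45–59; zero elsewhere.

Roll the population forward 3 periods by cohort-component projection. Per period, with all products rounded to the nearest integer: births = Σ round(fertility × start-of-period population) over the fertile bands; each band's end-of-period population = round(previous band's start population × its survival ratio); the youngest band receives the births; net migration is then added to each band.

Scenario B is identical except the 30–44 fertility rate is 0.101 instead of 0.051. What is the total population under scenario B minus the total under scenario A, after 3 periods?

786

[period 1]
Births: 2400 × 0.051 = 122
15–29: 6950 × 0.987 = 6860
30–44: 6950 × 0.968 = 6728
45–59: 2400 × 0.973 = 2335
60–74: 5600 × 0.954 = 5342
75–89: 5350 × 0.979 = 5238
Net migration: 15–29 + 160 → 7020; 45–59 + 190 → 2525
End of period: [122, 7020, 6728, 2525, 5342, 5238]
[period 2]
Births: 6728 × 0.051 = 343
15–29: 122 × 0.987 = 120
30–44: 7020 × 0.968 = 6795
45–59: 6728 × 0.973 = 6546
60–74: 2525 × 0.954 = 2409
75–89: 5342 × 0.979 = 5230
Net migration: 15–29 + 160 → 280; 45–59 + 190 → 6736
End of period: [343, 280, 6795, 6736, 2409, 5230]
[period 3]
Births: 6795 × 0.051 = 347
15–29: 343 × 0.987 = 339
30–44: 280 × 0.968 = 271
45–59: 6795 × 0.973 = 6612
60–74: 6736 × 0.954 = 6426
75–89: 2409 × 0.979 = 2358
Net migration: 15–29 + 160 → 499; 45–59 + 190 → 6802
End of period: [347, 499, 271, 6802, 6426, 2358]
Scenario A total after 3 periods: 16703
Scenario B projection —
[period 1]
Births: 2400 × 0.101 = 242
15–29: 6950 × 0.987 = 6860
30–44: 6950 × 0.968 = 6728
45–59: 2400 × 0.973 = 2335
60–74: 5600 × 0.954 = 5342
75–89: 5350 × 0.979 = 5238
Net migration: 15–29 + 160 → 7020; 45–59 + 190 → 2525
End of period: [242, 7020, 6728, 2525, 5342, 5238]
[period 2]
Births: 6728 × 0.101 = 680
15–29: 242 × 0.987 = 239
30–44: 7020 × 0.968 = 6795
45–59: 6728 × 0.973 = 6546
60–74: 2525 × 0.954 = 2409
75–89: 5342 × 0.979 = 5230
Net migration: 15–29 + 160 → 399; 45–59 + 190 → 6736
End of period: [680, 399, 6795, 6736, 2409, 5230]
[period 3]
Births: 6795 × 0.101 = 686
15–29: 680 × 0.987 = 671
30–44: 399 × 0.968 = 386
45–59: 6795 × 0.973 = 6612
60–74: 6736 × 0.954 = 6426
75–89: 2409 × 0.979 = 2358
Net migration: 15–29 + 160 → 831; 45–59 + 190 → 6802
End of period: [686, 831, 386, 6802, 6426, 2358]
Scenario B total after 3 periods: 17489
Difference B − A = 17489 − 16703 = 786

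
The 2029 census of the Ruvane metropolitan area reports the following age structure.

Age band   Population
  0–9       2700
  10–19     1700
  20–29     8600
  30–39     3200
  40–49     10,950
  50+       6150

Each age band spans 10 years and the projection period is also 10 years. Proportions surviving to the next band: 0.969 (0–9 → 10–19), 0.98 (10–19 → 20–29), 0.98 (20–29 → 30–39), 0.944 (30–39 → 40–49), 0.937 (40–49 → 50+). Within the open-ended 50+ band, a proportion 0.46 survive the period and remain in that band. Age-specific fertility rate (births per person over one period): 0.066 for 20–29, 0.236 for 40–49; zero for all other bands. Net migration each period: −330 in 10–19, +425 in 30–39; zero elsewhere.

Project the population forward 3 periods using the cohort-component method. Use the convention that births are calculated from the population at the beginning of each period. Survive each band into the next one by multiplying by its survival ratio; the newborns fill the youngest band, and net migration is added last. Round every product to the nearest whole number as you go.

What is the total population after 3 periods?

21723

(Bands numbered youngest = 1 to oldest = 6.)
— Period 1 —
Births: 8600 × 0.066 = 568, 10950 × 0.236 = 2584 ⇒ total 3152
Band 2: 2700 × 0.969 = 2616
Band 3: 1700 × 0.98 = 1666
Band 4: 8600 × 0.98 = 8428
Band 5: 3200 × 0.944 = 3021
Band 6: 10950 × 0.937 + 6150 × 0.46 = 10260 + 2829 = 13089
Net migration: Band 2 − 330 → 2286; Band 4 + 425 → 8853
Population now: 0–9=3152, 10–19=2286, 20–29=1666, 30–39=8853, 40–49=3021, 50+=13089
— Period 2 —
Births: 1666 × 0.066 = 110, 3021 × 0.236 = 713 ⇒ total 823
Band 2: 3152 × 0.969 = 3054
Band 3: 2286 × 0.98 = 2240
Band 4: 1666 × 0.98 = 1633
Band 5: 8853 × 0.944 = 8357
Band 6: 3021 × 0.937 + 13089 × 0.46 = 2831 + 6021 = 8852
Net migration: Band 2 − 330 → 2724; Band 4 + 425 → 2058
Population now: 0–9=823, 10–19=2724, 20–29=2240, 30–39=2058, 40–49=8357, 50+=8852
— Period 3 —
Births: 2240 × 0.066 = 148, 8357 × 0.236 = 1972 ⇒ total 2120
Band 2: 823 × 0.969 = 797
Band 3: 2724 × 0.98 = 2670
Band 4: 2240 × 0.98 = 2195
Band 5: 2058 × 0.944 = 1943
Band 6: 8357 × 0.937 + 8852 × 0.46 = 7831 + 4072 = 11903
Net migration: Band 2 − 330 → 467; Band 4 + 425 → 2620
Population now: 0–9=2120, 10–19=467, 20–29=2670, 30–39=2620, 40–49=1943, 50+=11903
Total after period 3: 2120 + 467 + 2670 + 2620 + 1943 + 11903 = 21723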